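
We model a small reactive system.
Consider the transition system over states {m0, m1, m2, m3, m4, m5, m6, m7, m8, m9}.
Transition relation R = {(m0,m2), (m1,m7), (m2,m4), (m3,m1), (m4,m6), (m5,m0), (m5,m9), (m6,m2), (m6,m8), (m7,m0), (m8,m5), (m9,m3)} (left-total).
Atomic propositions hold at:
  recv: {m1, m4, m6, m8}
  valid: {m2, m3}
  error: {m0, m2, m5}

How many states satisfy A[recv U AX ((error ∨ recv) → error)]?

Sat(error ∨ recv) = {m0, m1, m2, m4, m5, m6, m8}
Sat((error ∨ recv) → error) = {m0, m2, m3, m5, m7, m9}
Sat(AX ((error ∨ recv) → error)) = {s : every successor in {m0, m2, m3, m5, m7, m9}} = {m0, m1, m5, m7, m8, m9}
A[recv U AX ((error ∨ recv) → error)]: least fixpoint, start Z0 = Sat(AX ((error ∨ recv) → error)) = {m0, m1, m5, m7, m8, m9}, add states in Sat(recv) with every successor in Z. Already a fixed point.
Sat(A[recv U AX ((error ∨ recv) → error)]) = {m0, m1, m5, m7, m8, m9}
|Sat(A[recv U AX ((error ∨ recv) → error)])| = |{m0, m1, m5, m7, m8, m9}| = 6.

6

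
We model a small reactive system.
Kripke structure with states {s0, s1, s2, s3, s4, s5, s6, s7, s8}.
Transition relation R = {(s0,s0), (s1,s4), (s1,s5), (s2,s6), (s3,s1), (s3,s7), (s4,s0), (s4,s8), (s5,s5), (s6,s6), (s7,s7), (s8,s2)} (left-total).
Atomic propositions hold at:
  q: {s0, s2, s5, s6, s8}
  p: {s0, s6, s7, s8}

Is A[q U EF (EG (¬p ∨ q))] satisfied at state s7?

No

Sat(¬p) = {s1, s2, s3, s4, s5}
Sat(¬p ∨ q) = {s0, s1, s2, s3, s4, s5, s6, s8}
EG (¬p ∨ q): greatest fixpoint, start Z0 = {s0, s1, s2, s3, s4, s5, s6, s8}, keep only states in Sat with some successor in Z. Already a fixed point.
Sat(EG (¬p ∨ q)) = {s0, s1, s2, s3, s4, s5, s6, s8}
EF (EG (¬p ∨ q)): least fixpoint, start Z0 = {s0, s1, s2, s3, s4, s5, s6, s8}, add states with some successor in Z. Already a fixed point.
Sat(EF (EG (¬p ∨ q))) = {s0, s1, s2, s3, s4, s5, s6, s8}
A[q U EF (EG (¬p ∨ q))]: least fixpoint, start Z0 = Sat(EF (EG (¬p ∨ q))) = {s0, s1, s2, s3, s4, s5, s6, s8}, add states in Sat(q) with every successor in Z. Already a fixed point.
Sat(A[q U EF (EG (¬p ∨ q))]) = {s0, s1, s2, s3, s4, s5, s6, s8}
s7 ∉ Sat(A[q U EF (EG (¬p ∨ q))]) = {s0, s1, s2, s3, s4, s5, s6, s8}, so the formula does not hold at s7.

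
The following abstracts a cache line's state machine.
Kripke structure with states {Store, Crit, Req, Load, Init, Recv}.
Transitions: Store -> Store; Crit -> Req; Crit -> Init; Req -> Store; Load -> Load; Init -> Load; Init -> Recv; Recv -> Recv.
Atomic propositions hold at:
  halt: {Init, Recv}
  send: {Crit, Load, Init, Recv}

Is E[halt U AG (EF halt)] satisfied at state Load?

EF halt: least fixpoint, start Z0 = {Init, Recv}, add states with some successor in Z. Z1 = {Crit, Init, Recv}; fixed.
Sat(EF halt) = {Crit, Init, Recv}
AG (EF halt): greatest fixpoint, start Z0 = {Crit, Init, Recv}, keep only states in Sat with every successor in Z. Z1 = {Recv}; fixed.
Sat(AG (EF halt)) = {Recv}
E[halt U AG (EF halt)]: least fixpoint, start Z0 = Sat(AG (EF halt)) = {Recv}, add states in Sat(halt) with some successor in Z. Z1 = {Init, Recv}; fixed.
Sat(E[halt U AG (EF halt)]) = {Init, Recv}
Load ∉ Sat(E[halt U AG (EF halt)]) = {Init, Recv}, so the formula does not hold at Load.

No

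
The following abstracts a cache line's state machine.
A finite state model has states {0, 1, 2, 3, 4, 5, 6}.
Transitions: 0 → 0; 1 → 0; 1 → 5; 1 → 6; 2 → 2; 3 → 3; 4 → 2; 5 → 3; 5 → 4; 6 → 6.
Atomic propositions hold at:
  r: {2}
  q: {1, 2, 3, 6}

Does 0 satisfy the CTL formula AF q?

AF q: least fixpoint, start Z0 = {1, 2, 3, 6}, add states with every successor in Z. Z1 = {1, 2, 3, 4, 6}; Z2 = {1, 2, 3, 4, 5, 6}; fixed.
Sat(AF q) = {1, 2, 3, 4, 5, 6}
0 ∉ Sat(AF q) = {1, 2, 3, 4, 5, 6}, so the formula does not hold at 0.

No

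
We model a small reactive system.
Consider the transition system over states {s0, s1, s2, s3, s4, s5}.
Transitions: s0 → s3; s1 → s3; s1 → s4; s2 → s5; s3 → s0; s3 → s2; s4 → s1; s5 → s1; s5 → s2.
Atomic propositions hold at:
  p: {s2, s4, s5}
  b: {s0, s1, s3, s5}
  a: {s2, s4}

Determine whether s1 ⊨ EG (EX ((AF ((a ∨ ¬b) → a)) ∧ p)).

Yes

Sat(¬b) = {s2, s4}
Sat(a ∨ ¬b) = {s2, s4}
Sat((a ∨ ¬b) → a) = {s0, s1, s2, s3, s4, s5}
AF ((a ∨ ¬b) → a): least fixpoint, start Z0 = {s0, s1, s2, s3, s4, s5}, add states with every successor in Z. Already a fixed point.
Sat(AF ((a ∨ ¬b) → a)) = {s0, s1, s2, s3, s4, s5}
Sat((AF ((a ∨ ¬b) → a)) ∧ p) = {s2, s4, s5}
Sat(EX ((AF ((a ∨ ¬b) → a)) ∧ p)) = {s : some successor in {s2, s4, s5}} = {s1, s2, s3, s5}
EG (EX ((AF ((a ∨ ¬b) → a)) ∧ p)): greatest fixpoint, start Z0 = {s1, s2, s3, s5}, keep only states in Sat with some successor in Z. Already a fixed point.
Sat(EG (EX ((AF ((a ∨ ¬b) → a)) ∧ p))) = {s1, s2, s3, s5}
s1 ∈ Sat(EG (EX ((AF ((a ∨ ¬b) → a)) ∧ p))) = {s1, s2, s3, s5}, so the formula holds at s1.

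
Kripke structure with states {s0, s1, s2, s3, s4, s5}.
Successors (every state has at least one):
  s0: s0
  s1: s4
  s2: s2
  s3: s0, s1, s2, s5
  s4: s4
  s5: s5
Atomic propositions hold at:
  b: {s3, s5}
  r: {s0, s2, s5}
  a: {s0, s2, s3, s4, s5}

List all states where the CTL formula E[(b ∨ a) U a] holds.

Sat(b ∨ a) = {s0, s2, s3, s4, s5}
E[(b ∨ a) U a]: least fixpoint, start Z0 = Sat(a) = {s0, s2, s3, s4, s5}, add states in Sat(b ∨ a) with some successor in Z. Already a fixed point.
Sat(E[(b ∨ a) U a]) = {s0, s2, s3, s4, s5}

{s0, s2, s3, s4, s5}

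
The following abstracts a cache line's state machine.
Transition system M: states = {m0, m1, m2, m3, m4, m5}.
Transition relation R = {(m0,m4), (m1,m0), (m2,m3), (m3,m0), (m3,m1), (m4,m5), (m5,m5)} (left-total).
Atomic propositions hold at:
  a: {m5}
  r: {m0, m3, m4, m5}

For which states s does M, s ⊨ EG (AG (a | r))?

Sat(a | r) = {m0, m3, m4, m5}
AG (a | r): greatest fixpoint, start Z0 = {m0, m3, m4, m5}, keep only states in Sat with every successor in Z. Z1 = {m0, m4, m5}; fixed.
Sat(AG (a | r)) = {m0, m4, m5}
EG (AG (a | r)): greatest fixpoint, start Z0 = {m0, m4, m5}, keep only states in Sat with some successor in Z. Already a fixed point.
Sat(EG (AG (a | r))) = {m0, m4, m5}

{m0, m4, m5}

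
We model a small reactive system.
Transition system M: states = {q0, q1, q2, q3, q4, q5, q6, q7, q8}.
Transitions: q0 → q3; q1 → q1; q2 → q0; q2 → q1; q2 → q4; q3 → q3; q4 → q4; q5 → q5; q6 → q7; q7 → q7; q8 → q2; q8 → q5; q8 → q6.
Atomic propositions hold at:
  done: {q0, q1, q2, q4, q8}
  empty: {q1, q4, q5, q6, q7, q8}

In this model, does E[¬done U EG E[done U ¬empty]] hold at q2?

Yes

Sat(¬done) = {q3, q5, q6, q7}
Sat(¬empty) = {q0, q2, q3}
E[done U ¬empty]: least fixpoint, start Z0 = Sat(¬empty) = {q0, q2, q3}, add states in Sat(done) with some successor in Z. Z1 = {q0, q2, q3, q8}; fixed.
Sat(E[done U ¬empty]) = {q0, q2, q3, q8}
EG E[done U ¬empty]: greatest fixpoint, start Z0 = {q0, q2, q3, q8}, keep only states in Sat with some successor in Z. Already a fixed point.
Sat(EG E[done U ¬empty]) = {q0, q2, q3, q8}
E[¬done U EG E[done U ¬empty]]: least fixpoint, start Z0 = Sat(EG E[done U ¬empty]) = {q0, q2, q3, q8}, add states in Sat(¬done) with some successor in Z. Already a fixed point.
Sat(E[¬done U EG E[done U ¬empty]]) = {q0, q2, q3, q8}
q2 ∈ Sat(E[¬done U EG E[done U ¬empty]]) = {q0, q2, q3, q8}, so the formula holds at q2.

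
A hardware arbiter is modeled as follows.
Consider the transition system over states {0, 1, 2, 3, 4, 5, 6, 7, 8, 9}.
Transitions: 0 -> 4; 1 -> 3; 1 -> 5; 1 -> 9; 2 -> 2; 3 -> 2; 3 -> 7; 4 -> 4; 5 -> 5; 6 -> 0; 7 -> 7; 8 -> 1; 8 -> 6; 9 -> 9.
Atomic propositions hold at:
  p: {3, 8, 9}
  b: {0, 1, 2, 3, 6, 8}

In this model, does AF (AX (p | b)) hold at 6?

Sat(p | b) = {0, 1, 2, 3, 6, 8, 9}
Sat(AX (p | b)) = {s : every successor in {0, 1, 2, 3, 6, 8, 9}} = {2, 6, 8, 9}
AF (AX (p | b)): least fixpoint, start Z0 = {2, 6, 8, 9}, add states with every successor in Z. Already a fixed point.
Sat(AF (AX (p | b))) = {2, 6, 8, 9}
6 ∈ Sat(AF (AX (p | b))) = {2, 6, 8, 9}, so the formula holds at 6.

Yes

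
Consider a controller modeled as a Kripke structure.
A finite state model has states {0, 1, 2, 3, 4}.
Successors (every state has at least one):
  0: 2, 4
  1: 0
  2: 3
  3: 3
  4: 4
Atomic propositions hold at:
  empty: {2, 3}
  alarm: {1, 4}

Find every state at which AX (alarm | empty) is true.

{0, 2, 3, 4}

Sat(alarm | empty) = {1, 2, 3, 4}
Sat(AX (alarm | empty)) = {s : every successor in {1, 2, 3, 4}} = {0, 2, 3, 4}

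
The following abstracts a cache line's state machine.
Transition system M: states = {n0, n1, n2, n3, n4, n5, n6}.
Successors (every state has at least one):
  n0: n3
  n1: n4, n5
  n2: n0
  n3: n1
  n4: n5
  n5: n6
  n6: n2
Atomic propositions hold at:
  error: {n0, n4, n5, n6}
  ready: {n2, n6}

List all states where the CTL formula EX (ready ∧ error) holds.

{n5}

Sat(ready ∧ error) = {n6}
Sat(EX (ready ∧ error)) = {s : some successor in {n6}} = {n5}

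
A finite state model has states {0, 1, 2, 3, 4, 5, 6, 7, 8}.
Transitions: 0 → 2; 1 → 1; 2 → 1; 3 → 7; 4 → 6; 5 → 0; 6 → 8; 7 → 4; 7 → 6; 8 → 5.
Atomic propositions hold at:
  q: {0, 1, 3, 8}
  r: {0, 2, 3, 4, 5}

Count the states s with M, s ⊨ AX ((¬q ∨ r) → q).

Sat(¬q) = {2, 4, 5, 6, 7}
Sat(¬q ∨ r) = {0, 2, 3, 4, 5, 6, 7}
Sat((¬q ∨ r) → q) = {0, 1, 3, 8}
Sat(AX ((¬q ∨ r) → q)) = {s : every successor in {0, 1, 3, 8}} = {1, 2, 5, 6}
|Sat(AX ((¬q ∨ r) → q))| = |{1, 2, 5, 6}| = 4.

4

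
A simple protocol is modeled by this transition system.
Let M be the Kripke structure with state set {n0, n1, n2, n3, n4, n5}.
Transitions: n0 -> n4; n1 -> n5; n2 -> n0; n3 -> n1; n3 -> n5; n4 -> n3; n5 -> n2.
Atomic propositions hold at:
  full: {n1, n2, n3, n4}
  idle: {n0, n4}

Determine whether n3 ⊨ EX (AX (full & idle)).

No

Sat(full & idle) = {n4}
Sat(AX (full & idle)) = {s : every successor in {n4}} = {n0}
Sat(EX (AX (full & idle))) = {s : some successor in {n0}} = {n2}
n3 ∉ Sat(EX (AX (full & idle))) = {n2}, so the formula does not hold at n3.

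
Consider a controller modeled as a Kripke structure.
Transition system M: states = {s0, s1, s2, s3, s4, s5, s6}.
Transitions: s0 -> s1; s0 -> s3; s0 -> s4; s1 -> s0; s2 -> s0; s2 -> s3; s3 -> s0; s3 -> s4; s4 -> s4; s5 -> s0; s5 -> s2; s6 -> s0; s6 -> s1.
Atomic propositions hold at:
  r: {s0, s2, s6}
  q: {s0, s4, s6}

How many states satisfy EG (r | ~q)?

Sat(~q) = {s1, s2, s3, s5}
Sat(r | ~q) = {s0, s1, s2, s3, s5, s6}
EG (r | ~q): greatest fixpoint, start Z0 = {s0, s1, s2, s3, s5, s6}, keep only states in Sat with some successor in Z. Already a fixed point.
Sat(EG (r | ~q)) = {s0, s1, s2, s3, s5, s6}
|Sat(EG (r | ~q))| = |{s0, s1, s2, s3, s5, s6}| = 6.

6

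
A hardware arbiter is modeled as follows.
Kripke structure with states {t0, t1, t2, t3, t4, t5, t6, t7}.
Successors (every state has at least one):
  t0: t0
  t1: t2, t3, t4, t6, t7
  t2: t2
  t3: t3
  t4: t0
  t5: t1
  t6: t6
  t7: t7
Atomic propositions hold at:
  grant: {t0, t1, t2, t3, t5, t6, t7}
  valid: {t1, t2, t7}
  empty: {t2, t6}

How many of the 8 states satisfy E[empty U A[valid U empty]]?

2

A[valid U empty]: least fixpoint, start Z0 = Sat(empty) = {t2, t6}, add states in Sat(valid) with every successor in Z. Already a fixed point.
Sat(A[valid U empty]) = {t2, t6}
E[empty U A[valid U empty]]: least fixpoint, start Z0 = Sat(A[valid U empty]) = {t2, t6}, add states in Sat(empty) with some successor in Z. Already a fixed point.
Sat(E[empty U A[valid U empty]]) = {t2, t6}
|Sat(E[empty U A[valid U empty]])| = |{t2, t6}| = 2.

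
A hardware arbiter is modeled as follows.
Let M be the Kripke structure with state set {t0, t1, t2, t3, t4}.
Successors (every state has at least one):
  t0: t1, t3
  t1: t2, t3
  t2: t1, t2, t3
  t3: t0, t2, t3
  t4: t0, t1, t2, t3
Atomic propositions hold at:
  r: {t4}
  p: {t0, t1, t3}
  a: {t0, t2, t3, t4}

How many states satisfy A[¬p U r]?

Sat(¬p) = {t2, t4}
A[¬p U r]: least fixpoint, start Z0 = Sat(r) = {t4}, add states in Sat(¬p) with every successor in Z. Already a fixed point.
Sat(A[¬p U r]) = {t4}
|Sat(A[¬p U r])| = |{t4}| = 1.

1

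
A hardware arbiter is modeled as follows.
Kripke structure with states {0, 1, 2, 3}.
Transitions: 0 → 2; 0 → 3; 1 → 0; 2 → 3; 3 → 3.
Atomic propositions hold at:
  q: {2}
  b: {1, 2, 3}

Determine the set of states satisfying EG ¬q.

{0, 1, 3}

Sat(¬q) = {0, 1, 3}
EG ¬q: greatest fixpoint, start Z0 = {0, 1, 3}, keep only states in Sat with some successor in Z. Already a fixed point.
Sat(EG ¬q) = {0, 1, 3}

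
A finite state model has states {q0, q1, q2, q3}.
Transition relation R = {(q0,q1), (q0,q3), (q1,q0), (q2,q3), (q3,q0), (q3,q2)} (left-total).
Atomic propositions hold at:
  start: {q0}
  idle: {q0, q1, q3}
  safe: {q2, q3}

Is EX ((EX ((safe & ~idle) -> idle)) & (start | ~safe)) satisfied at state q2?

Sat(~idle) = {q2}
Sat(safe & ~idle) = {q2}
Sat((safe & ~idle) -> idle) = {q0, q1, q3}
Sat(EX ((safe & ~idle) -> idle)) = {s : some successor in {q0, q1, q3}} = {q0, q1, q2, q3}
Sat(~safe) = {q0, q1}
Sat(start | ~safe) = {q0, q1}
Sat((EX ((safe & ~idle) -> idle)) & (start | ~safe)) = {q0, q1}
Sat(EX ((EX ((safe & ~idle) -> idle)) & (start | ~safe))) = {s : some successor in {q0, q1}} = {q0, q1, q3}
q2 ∉ Sat(EX ((EX ((safe & ~idle) -> idle)) & (start | ~safe))) = {q0, q1, q3}, so the formula does not hold at q2.

No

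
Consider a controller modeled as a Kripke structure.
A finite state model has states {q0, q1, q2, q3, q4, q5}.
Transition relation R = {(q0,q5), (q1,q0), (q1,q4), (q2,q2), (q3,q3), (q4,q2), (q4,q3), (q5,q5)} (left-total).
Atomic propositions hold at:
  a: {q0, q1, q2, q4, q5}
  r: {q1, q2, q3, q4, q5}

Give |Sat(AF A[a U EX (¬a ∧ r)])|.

Sat(¬a) = {q3}
Sat(¬a ∧ r) = {q3}
Sat(EX (¬a ∧ r)) = {s : some successor in {q3}} = {q3, q4}
A[a U EX (¬a ∧ r)]: least fixpoint, start Z0 = Sat(EX (¬a ∧ r)) = {q3, q4}, add states in Sat(a) with every successor in Z. Already a fixed point.
Sat(A[a U EX (¬a ∧ r)]) = {q3, q4}
AF A[a U EX (¬a ∧ r)]: least fixpoint, start Z0 = {q3, q4}, add states with every successor in Z. Already a fixed point.
Sat(AF A[a U EX (¬a ∧ r)]) = {q3, q4}
|Sat(AF A[a U EX (¬a ∧ r)])| = |{q3, q4}| = 2.

2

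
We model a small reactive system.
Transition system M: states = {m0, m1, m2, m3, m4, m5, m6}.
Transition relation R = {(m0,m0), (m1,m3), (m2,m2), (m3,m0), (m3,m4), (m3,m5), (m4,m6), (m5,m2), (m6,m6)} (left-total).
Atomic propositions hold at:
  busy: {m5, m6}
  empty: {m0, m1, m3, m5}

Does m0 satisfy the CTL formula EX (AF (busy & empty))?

No

Sat(busy & empty) = {m5}
AF (busy & empty): least fixpoint, start Z0 = {m5}, add states with every successor in Z. Already a fixed point.
Sat(AF (busy & empty)) = {m5}
Sat(EX (AF (busy & empty))) = {s : some successor in {m5}} = {m3}
m0 ∉ Sat(EX (AF (busy & empty))) = {m3}, so the formula does not hold at m0.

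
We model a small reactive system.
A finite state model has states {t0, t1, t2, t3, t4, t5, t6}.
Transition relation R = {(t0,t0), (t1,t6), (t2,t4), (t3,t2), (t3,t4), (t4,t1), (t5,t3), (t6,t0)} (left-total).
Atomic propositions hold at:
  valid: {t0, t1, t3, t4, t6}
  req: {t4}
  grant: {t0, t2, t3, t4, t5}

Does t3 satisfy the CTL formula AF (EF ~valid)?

Sat(~valid) = {t2, t5}
EF ~valid: least fixpoint, start Z0 = {t2, t5}, add states with some successor in Z. Z1 = {t2, t3, t5}; fixed.
Sat(EF ~valid) = {t2, t3, t5}
AF (EF ~valid): least fixpoint, start Z0 = {t2, t3, t5}, add states with every successor in Z. Already a fixed point.
Sat(AF (EF ~valid)) = {t2, t3, t5}
t3 ∈ Sat(AF (EF ~valid)) = {t2, t3, t5}, so the formula holds at t3.

Yes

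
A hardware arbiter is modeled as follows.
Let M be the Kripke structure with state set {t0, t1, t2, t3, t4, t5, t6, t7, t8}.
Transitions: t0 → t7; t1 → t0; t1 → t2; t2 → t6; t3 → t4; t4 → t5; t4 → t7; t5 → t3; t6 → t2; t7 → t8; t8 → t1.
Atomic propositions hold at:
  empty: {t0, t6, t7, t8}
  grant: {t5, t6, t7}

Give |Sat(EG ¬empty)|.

Sat(¬empty) = {t1, t2, t3, t4, t5}
EG ¬empty: greatest fixpoint, start Z0 = {t1, t2, t3, t4, t5}, keep only states in Sat with some successor in Z. Z1 = {t1, t3, t4, t5}; Z2 = {t3, t4, t5}; fixed.
Sat(EG ¬empty) = {t3, t4, t5}
|Sat(EG ¬empty)| = |{t3, t4, t5}| = 3.

3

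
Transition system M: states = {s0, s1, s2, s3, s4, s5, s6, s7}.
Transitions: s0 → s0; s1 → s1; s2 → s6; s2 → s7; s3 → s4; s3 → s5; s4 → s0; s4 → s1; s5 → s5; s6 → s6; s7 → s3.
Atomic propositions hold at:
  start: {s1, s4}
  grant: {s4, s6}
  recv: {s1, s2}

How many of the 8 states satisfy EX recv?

Sat(EX recv) = {s : some successor in {s1, s2}} = {s1, s4}
|Sat(EX recv)| = |{s1, s4}| = 2.

2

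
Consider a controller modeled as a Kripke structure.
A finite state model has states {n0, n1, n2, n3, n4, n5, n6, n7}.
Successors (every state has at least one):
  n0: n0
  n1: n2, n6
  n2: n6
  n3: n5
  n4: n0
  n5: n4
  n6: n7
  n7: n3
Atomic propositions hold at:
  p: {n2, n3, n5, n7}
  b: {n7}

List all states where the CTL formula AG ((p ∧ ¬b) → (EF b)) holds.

{n0, n4}

Sat(¬b) = {n0, n1, n2, n3, n4, n5, n6}
Sat(p ∧ ¬b) = {n2, n3, n5}
EF b: least fixpoint, start Z0 = {n7}, add states with some successor in Z. Z1 = {n6, n7}; Z2 = {n1, n2, n6, n7}; fixed.
Sat(EF b) = {n1, n2, n6, n7}
Sat((p ∧ ¬b) → (EF b)) = {n0, n1, n2, n4, n6, n7}
AG ((p ∧ ¬b) → (EF b)): greatest fixpoint, start Z0 = {n0, n1, n2, n4, n6, n7}, keep only states in Sat with every successor in Z. Z1 = {n0, n1, n2, n4, n6}; Z2 = {n0, n1, n2, n4}; Z3 = {n0, n4}; fixed.
Sat(AG ((p ∧ ¬b) → (EF b))) = {n0, n4}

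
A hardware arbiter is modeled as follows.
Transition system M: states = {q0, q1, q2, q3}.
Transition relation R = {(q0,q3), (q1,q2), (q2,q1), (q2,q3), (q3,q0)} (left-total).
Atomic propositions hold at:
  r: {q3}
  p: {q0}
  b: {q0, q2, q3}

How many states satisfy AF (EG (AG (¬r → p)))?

Sat(¬r) = {q0, q1, q2}
Sat(¬r → p) = {q0, q3}
AG (¬r → p): greatest fixpoint, start Z0 = {q0, q3}, keep only states in Sat with every successor in Z. Already a fixed point.
Sat(AG (¬r → p)) = {q0, q3}
EG (AG (¬r → p)): greatest fixpoint, start Z0 = {q0, q3}, keep only states in Sat with some successor in Z. Already a fixed point.
Sat(EG (AG (¬r → p))) = {q0, q3}
AF (EG (AG (¬r → p))): least fixpoint, start Z0 = {q0, q3}, add states with every successor in Z. Already a fixed point.
Sat(AF (EG (AG (¬r → p)))) = {q0, q3}
|Sat(AF (EG (AG (¬r → p))))| = |{q0, q3}| = 2.

2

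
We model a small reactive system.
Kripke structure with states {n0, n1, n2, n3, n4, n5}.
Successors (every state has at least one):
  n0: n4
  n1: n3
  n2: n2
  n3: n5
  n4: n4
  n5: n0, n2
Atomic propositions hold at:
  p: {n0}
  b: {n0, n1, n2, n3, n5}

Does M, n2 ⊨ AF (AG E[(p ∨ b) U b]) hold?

Sat(p ∨ b) = {n0, n1, n2, n3, n5}
E[(p ∨ b) U b]: least fixpoint, start Z0 = Sat(b) = {n0, n1, n2, n3, n5}, add states in Sat(p ∨ b) with some successor in Z. Already a fixed point.
Sat(E[(p ∨ b) U b]) = {n0, n1, n2, n3, n5}
AG E[(p ∨ b) U b]: greatest fixpoint, start Z0 = {n0, n1, n2, n3, n5}, keep only states in Sat with every successor in Z. Z1 = {n1, n2, n3, n5}; Z2 = {n1, n2, n3}; Z3 = {n1, n2}; Z4 = {n2}; fixed.
Sat(AG E[(p ∨ b) U b]) = {n2}
AF (AG E[(p ∨ b) U b]): least fixpoint, start Z0 = {n2}, add states with every successor in Z. Already a fixed point.
Sat(AF (AG E[(p ∨ b) U b])) = {n2}
n2 ∈ Sat(AF (AG E[(p ∨ b) U b])) = {n2}, so the formula holds at n2.

Yes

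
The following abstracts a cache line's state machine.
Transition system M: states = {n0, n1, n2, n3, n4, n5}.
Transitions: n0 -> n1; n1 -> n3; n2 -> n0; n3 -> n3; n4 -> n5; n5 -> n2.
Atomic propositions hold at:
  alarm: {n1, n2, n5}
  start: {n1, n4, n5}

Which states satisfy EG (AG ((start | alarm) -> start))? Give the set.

Sat(start | alarm) = {n1, n2, n4, n5}
Sat((start | alarm) -> start) = {n0, n1, n3, n4, n5}
AG ((start | alarm) -> start): greatest fixpoint, start Z0 = {n0, n1, n3, n4, n5}, keep only states in Sat with every successor in Z. Z1 = {n0, n1, n3, n4}; Z2 = {n0, n1, n3}; fixed.
Sat(AG ((start | alarm) -> start)) = {n0, n1, n3}
EG (AG ((start | alarm) -> start)): greatest fixpoint, start Z0 = {n0, n1, n3}, keep only states in Sat with some successor in Z. Already a fixed point.
Sat(EG (AG ((start | alarm) -> start))) = {n0, n1, n3}

{n0, n1, n3}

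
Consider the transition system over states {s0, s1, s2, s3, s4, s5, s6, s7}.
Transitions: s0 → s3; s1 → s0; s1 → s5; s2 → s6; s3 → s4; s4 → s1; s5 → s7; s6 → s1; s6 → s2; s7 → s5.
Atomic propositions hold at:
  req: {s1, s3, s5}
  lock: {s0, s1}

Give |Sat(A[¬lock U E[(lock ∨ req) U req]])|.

Sat(¬lock) = {s2, s3, s4, s5, s6, s7}
Sat(lock ∨ req) = {s0, s1, s3, s5}
E[(lock ∨ req) U req]: least fixpoint, start Z0 = Sat(req) = {s1, s3, s5}, add states in Sat(lock ∨ req) with some successor in Z. Z1 = {s0, s1, s3, s5}; fixed.
Sat(E[(lock ∨ req) U req]) = {s0, s1, s3, s5}
A[¬lock U E[(lock ∨ req) U req]]: least fixpoint, start Z0 = Sat(E[(lock ∨ req) U req]) = {s0, s1, s3, s5}, add states in Sat(¬lock) with every successor in Z. Z1 = {s0, s1, s3, s4, s5, s7}; fixed.
Sat(A[¬lock U E[(lock ∨ req) U req]]) = {s0, s1, s3, s4, s5, s7}
|Sat(A[¬lock U E[(lock ∨ req) U req]])| = |{s0, s1, s3, s4, s5, s7}| = 6.

6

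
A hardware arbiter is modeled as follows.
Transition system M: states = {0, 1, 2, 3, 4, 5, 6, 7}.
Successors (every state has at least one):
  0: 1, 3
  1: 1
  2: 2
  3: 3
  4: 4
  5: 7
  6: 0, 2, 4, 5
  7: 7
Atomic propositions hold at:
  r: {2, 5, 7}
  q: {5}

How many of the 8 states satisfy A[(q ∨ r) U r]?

3

Sat(q ∨ r) = {2, 5, 7}
A[(q ∨ r) U r]: least fixpoint, start Z0 = Sat(r) = {2, 5, 7}, add states in Sat(q ∨ r) with every successor in Z. Already a fixed point.
Sat(A[(q ∨ r) U r]) = {2, 5, 7}
|Sat(A[(q ∨ r) U r])| = |{2, 5, 7}| = 3.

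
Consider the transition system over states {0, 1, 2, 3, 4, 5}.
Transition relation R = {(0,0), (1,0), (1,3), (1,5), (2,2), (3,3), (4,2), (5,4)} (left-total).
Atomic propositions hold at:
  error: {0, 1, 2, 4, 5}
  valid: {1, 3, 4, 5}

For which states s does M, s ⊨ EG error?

EG error: greatest fixpoint, start Z0 = {0, 1, 2, 4, 5}, keep only states in Sat with some successor in Z. Already a fixed point.
Sat(EG error) = {0, 1, 2, 4, 5}

{0, 1, 2, 4, 5}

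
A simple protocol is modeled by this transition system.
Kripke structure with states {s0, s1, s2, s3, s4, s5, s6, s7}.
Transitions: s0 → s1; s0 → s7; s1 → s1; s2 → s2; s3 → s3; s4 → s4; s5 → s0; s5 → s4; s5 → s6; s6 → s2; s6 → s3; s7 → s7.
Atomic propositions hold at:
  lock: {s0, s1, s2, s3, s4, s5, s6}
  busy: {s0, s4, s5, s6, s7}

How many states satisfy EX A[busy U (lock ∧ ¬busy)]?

6

Sat(¬busy) = {s1, s2, s3}
Sat(lock ∧ ¬busy) = {s1, s2, s3}
A[busy U (lock ∧ ¬busy)]: least fixpoint, start Z0 = Sat((lock ∧ ¬busy)) = {s1, s2, s3}, add states in Sat(busy) with every successor in Z. Z1 = {s1, s2, s3, s6}; fixed.
Sat(A[busy U (lock ∧ ¬busy)]) = {s1, s2, s3, s6}
Sat(EX A[busy U (lock ∧ ¬busy)]) = {s : some successor in {s1, s2, s3, s6}} = {s0, s1, s2, s3, s5, s6}
|Sat(EX A[busy U (lock ∧ ¬busy)])| = |{s0, s1, s2, s3, s5, s6}| = 6.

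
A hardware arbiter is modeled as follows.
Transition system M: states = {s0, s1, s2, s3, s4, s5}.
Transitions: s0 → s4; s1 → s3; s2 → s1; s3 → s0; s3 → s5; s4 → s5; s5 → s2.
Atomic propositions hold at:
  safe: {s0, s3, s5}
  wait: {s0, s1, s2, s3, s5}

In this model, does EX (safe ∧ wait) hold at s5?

Sat(safe ∧ wait) = {s0, s3, s5}
Sat(EX (safe ∧ wait)) = {s : some successor in {s0, s3, s5}} = {s1, s3, s4}
s5 ∉ Sat(EX (safe ∧ wait)) = {s1, s3, s4}, so the formula does not hold at s5.

No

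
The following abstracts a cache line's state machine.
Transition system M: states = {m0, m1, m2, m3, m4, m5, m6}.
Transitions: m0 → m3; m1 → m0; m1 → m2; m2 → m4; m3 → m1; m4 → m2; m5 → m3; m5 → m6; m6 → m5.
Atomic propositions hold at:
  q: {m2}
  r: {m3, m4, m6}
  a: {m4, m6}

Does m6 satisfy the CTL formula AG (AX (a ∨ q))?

Sat(a ∨ q) = {m2, m4, m6}
Sat(AX (a ∨ q)) = {s : every successor in {m2, m4, m6}} = {m2, m4}
AG (AX (a ∨ q)): greatest fixpoint, start Z0 = {m2, m4}, keep only states in Sat with every successor in Z. Already a fixed point.
Sat(AG (AX (a ∨ q))) = {m2, m4}
m6 ∉ Sat(AG (AX (a ∨ q))) = {m2, m4}, so the formula does not hold at m6.

No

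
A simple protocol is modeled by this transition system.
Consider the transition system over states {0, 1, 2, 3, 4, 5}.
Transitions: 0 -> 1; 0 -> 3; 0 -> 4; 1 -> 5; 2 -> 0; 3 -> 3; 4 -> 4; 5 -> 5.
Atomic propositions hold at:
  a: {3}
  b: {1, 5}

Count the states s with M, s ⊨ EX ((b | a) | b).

Sat(b | a) = {1, 3, 5}
Sat((b | a) | b) = {1, 3, 5}
Sat(EX ((b | a) | b)) = {s : some successor in {1, 3, 5}} = {0, 1, 3, 5}
|Sat(EX ((b | a) | b))| = |{0, 1, 3, 5}| = 4.

4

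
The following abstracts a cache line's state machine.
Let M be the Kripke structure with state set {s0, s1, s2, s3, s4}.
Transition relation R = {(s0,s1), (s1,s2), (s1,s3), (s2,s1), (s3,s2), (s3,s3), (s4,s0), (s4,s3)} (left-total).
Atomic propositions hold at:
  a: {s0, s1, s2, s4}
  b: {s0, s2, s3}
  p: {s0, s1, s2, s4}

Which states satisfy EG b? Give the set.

{s3}

EG b: greatest fixpoint, start Z0 = {s0, s2, s3}, keep only states in Sat with some successor in Z. Z1 = {s3}; fixed.
Sat(EG b) = {s3}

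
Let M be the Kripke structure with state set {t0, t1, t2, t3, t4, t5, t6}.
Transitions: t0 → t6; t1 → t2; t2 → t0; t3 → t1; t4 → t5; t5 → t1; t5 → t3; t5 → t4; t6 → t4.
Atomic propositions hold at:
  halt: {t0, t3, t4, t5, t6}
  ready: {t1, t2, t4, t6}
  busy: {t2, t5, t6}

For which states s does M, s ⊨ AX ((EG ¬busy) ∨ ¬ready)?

Sat(¬busy) = {t0, t1, t3, t4}
EG ¬busy: greatest fixpoint, start Z0 = {t0, t1, t3, t4}, keep only states in Sat with some successor in Z. Z1 = {t3}; Z2 = ∅; fixed.
Sat(EG ¬busy) = ∅
Sat(¬ready) = {t0, t3, t5}
Sat((EG ¬busy) ∨ ¬ready) = {t0, t3, t5}
Sat(AX ((EG ¬busy) ∨ ¬ready)) = {s : every successor in {t0, t3, t5}} = {t2, t4}

{t2, t4}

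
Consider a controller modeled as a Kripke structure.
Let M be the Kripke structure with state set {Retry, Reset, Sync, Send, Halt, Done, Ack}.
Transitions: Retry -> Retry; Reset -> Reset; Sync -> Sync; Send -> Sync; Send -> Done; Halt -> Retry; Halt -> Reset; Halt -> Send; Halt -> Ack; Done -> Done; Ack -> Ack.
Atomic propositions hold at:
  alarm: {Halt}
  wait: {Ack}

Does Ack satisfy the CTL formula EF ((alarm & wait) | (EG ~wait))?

No

Sat(alarm & wait) = ∅
Sat(~wait) = {Retry, Reset, Sync, Send, Halt, Done}
EG ~wait: greatest fixpoint, start Z0 = {Retry, Reset, Sync, Send, Halt, Done}, keep only states in Sat with some successor in Z. Already a fixed point.
Sat(EG ~wait) = {Retry, Reset, Sync, Send, Halt, Done}
Sat((alarm & wait) | (EG ~wait)) = {Retry, Reset, Sync, Send, Halt, Done}
EF ((alarm & wait) | (EG ~wait)): least fixpoint, start Z0 = {Retry, Reset, Sync, Send, Halt, Done}, add states with some successor in Z. Already a fixed point.
Sat(EF ((alarm & wait) | (EG ~wait))) = {Retry, Reset, Sync, Send, Halt, Done}
Ack ∉ Sat(EF ((alarm & wait) | (EG ~wait))) = {Retry, Reset, Sync, Send, Halt, Done}, so the formula does not hold at Ack.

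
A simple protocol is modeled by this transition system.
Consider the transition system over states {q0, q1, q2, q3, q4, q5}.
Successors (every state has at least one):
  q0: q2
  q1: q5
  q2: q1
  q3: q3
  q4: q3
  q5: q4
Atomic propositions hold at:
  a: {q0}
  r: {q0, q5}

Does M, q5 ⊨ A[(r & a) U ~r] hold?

Sat(r & a) = {q0}
Sat(~r) = {q1, q2, q3, q4}
A[(r & a) U ~r]: least fixpoint, start Z0 = Sat(~r) = {q1, q2, q3, q4}, add states in Sat(r & a) with every successor in Z. Z1 = {q0, q1, q2, q3, q4}; fixed.
Sat(A[(r & a) U ~r]) = {q0, q1, q2, q3, q4}
q5 ∉ Sat(A[(r & a) U ~r]) = {q0, q1, q2, q3, q4}, so the formula does not hold at q5.

No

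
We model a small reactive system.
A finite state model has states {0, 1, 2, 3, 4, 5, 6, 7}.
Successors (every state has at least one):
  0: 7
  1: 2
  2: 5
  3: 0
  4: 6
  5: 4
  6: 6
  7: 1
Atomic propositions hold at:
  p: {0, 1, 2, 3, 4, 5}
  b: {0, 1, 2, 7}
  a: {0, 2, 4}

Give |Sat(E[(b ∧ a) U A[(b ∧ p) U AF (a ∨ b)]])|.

Sat(b ∧ a) = {0, 2}
Sat(b ∧ p) = {0, 1, 2}
Sat(a ∨ b) = {0, 1, 2, 4, 7}
AF (a ∨ b): least fixpoint, start Z0 = {0, 1, 2, 4, 7}, add states with every successor in Z. Z1 = {0, 1, 2, 3, 4, 5, 7}; fixed.
Sat(AF (a ∨ b)) = {0, 1, 2, 3, 4, 5, 7}
A[(b ∧ p) U AF (a ∨ b)]: least fixpoint, start Z0 = Sat(AF (a ∨ b)) = {0, 1, 2, 3, 4, 5, 7}, add states in Sat(b ∧ p) with every successor in Z. Already a fixed point.
Sat(A[(b ∧ p) U AF (a ∨ b)]) = {0, 1, 2, 3, 4, 5, 7}
E[(b ∧ a) U A[(b ∧ p) U AF (a ∨ b)]]: least fixpoint, start Z0 = Sat(A[(b ∧ p) U AF (a ∨ b)]) = {0, 1, 2, 3, 4, 5, 7}, add states in Sat(b ∧ a) with some successor in Z. Already a fixed point.
Sat(E[(b ∧ a) U A[(b ∧ p) U AF (a ∨ b)]]) = {0, 1, 2, 3, 4, 5, 7}
|Sat(E[(b ∧ a) U A[(b ∧ p) U AF (a ∨ b)]])| = |{0, 1, 2, 3, 4, 5, 7}| = 7.

7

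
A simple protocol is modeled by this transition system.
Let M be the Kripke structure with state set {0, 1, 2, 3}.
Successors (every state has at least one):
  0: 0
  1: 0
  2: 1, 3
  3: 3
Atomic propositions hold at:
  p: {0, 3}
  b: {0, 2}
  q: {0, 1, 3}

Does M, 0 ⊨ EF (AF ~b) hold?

No

Sat(~b) = {1, 3}
AF ~b: least fixpoint, start Z0 = {1, 3}, add states with every successor in Z. Z1 = {1, 2, 3}; fixed.
Sat(AF ~b) = {1, 2, 3}
EF (AF ~b): least fixpoint, start Z0 = {1, 2, 3}, add states with some successor in Z. Already a fixed point.
Sat(EF (AF ~b)) = {1, 2, 3}
0 ∉ Sat(EF (AF ~b)) = {1, 2, 3}, so the formula does not hold at 0.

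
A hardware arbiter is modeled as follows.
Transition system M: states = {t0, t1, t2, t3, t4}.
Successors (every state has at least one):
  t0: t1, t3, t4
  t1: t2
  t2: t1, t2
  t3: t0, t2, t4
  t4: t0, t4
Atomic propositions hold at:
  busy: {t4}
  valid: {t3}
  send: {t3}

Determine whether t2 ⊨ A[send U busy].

No

A[send U busy]: least fixpoint, start Z0 = Sat(busy) = {t4}, add states in Sat(send) with every successor in Z. Already a fixed point.
Sat(A[send U busy]) = {t4}
t2 ∉ Sat(A[send U busy]) = {t4}, so the formula does not hold at t2.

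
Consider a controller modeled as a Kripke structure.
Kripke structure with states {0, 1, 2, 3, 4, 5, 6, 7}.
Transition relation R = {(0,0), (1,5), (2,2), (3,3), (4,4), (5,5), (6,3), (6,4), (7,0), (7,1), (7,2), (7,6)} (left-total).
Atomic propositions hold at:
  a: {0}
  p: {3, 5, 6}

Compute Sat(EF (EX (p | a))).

{0, 1, 3, 5, 6, 7}

Sat(p | a) = {0, 3, 5, 6}
Sat(EX (p | a)) = {s : some successor in {0, 3, 5, 6}} = {0, 1, 3, 5, 6, 7}
EF (EX (p | a)): least fixpoint, start Z0 = {0, 1, 3, 5, 6, 7}, add states with some successor in Z. Already a fixed point.
Sat(EF (EX (p | a))) = {0, 1, 3, 5, 6, 7}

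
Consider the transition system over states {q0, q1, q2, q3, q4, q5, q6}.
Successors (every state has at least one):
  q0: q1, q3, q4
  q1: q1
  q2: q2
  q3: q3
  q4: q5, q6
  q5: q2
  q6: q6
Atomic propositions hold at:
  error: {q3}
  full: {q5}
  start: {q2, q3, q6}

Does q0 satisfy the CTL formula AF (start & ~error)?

Sat(~error) = {q0, q1, q2, q4, q5, q6}
Sat(start & ~error) = {q2, q6}
AF (start & ~error): least fixpoint, start Z0 = {q2, q6}, add states with every successor in Z. Z1 = {q2, q5, q6}; Z2 = {q2, q4, q5, q6}; fixed.
Sat(AF (start & ~error)) = {q2, q4, q5, q6}
q0 ∉ Sat(AF (start & ~error)) = {q2, q4, q5, q6}, so the formula does not hold at q0.

No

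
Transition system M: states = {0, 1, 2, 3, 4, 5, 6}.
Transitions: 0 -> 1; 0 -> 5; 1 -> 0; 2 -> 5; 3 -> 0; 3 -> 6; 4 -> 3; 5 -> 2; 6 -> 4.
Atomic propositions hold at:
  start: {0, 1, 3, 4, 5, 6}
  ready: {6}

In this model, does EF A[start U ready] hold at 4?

Yes

A[start U ready]: least fixpoint, start Z0 = Sat(ready) = {6}, add states in Sat(start) with every successor in Z. Already a fixed point.
Sat(A[start U ready]) = {6}
EF A[start U ready]: least fixpoint, start Z0 = {6}, add states with some successor in Z. Z1 = {3, 6}; Z2 = {3, 4, 6}; fixed.
Sat(EF A[start U ready]) = {3, 4, 6}
4 ∈ Sat(EF A[start U ready]) = {3, 4, 6}, so the formula holds at 4.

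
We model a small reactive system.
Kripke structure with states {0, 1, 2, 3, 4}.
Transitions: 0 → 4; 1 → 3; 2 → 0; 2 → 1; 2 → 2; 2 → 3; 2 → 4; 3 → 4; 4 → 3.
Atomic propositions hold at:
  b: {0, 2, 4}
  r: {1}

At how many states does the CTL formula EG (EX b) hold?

Sat(EX b) = {s : some successor in {0, 2, 4}} = {0, 2, 3}
EG (EX b): greatest fixpoint, start Z0 = {0, 2, 3}, keep only states in Sat with some successor in Z. Z1 = {2}; fixed.
Sat(EG (EX b)) = {2}
|Sat(EG (EX b))| = |{2}| = 1.

1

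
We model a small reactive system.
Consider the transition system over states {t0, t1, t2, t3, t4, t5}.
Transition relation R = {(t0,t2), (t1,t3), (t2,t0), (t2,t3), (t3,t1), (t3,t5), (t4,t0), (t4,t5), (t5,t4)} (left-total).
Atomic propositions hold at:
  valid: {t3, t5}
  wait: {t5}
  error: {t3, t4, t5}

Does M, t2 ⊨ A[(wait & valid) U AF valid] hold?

No

Sat(wait & valid) = {t5}
AF valid: least fixpoint, start Z0 = {t3, t5}, add states with every successor in Z. Z1 = {t1, t3, t5}; fixed.
Sat(AF valid) = {t1, t3, t5}
A[(wait & valid) U AF valid]: least fixpoint, start Z0 = Sat(AF valid) = {t1, t3, t5}, add states in Sat(wait & valid) with every successor in Z. Already a fixed point.
Sat(A[(wait & valid) U AF valid]) = {t1, t3, t5}
t2 ∉ Sat(A[(wait & valid) U AF valid]) = {t1, t3, t5}, so the formula does not hold at t2.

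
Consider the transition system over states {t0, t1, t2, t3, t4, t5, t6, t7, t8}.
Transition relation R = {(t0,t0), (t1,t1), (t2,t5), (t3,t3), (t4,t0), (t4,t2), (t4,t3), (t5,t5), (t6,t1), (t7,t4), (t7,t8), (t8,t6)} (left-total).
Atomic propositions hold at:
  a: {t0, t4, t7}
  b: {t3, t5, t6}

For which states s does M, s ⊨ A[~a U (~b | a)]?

{t0, t1, t2, t4, t6, t7, t8}

Sat(~a) = {t1, t2, t3, t5, t6, t8}
Sat(~b) = {t0, t1, t2, t4, t7, t8}
Sat(~b | a) = {t0, t1, t2, t4, t7, t8}
A[~a U (~b | a)]: least fixpoint, start Z0 = Sat((~b | a)) = {t0, t1, t2, t4, t7, t8}, add states in Sat(~a) with every successor in Z. Z1 = {t0, t1, t2, t4, t6, t7, t8}; fixed.
Sat(A[~a U (~b | a)]) = {t0, t1, t2, t4, t6, t7, t8}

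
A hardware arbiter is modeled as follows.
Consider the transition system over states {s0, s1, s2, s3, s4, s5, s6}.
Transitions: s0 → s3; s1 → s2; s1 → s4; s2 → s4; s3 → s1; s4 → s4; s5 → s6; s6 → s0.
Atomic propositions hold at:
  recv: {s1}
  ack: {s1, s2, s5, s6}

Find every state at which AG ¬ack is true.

{s4}

Sat(¬ack) = {s0, s3, s4}
AG ¬ack: greatest fixpoint, start Z0 = {s0, s3, s4}, keep only states in Sat with every successor in Z. Z1 = {s0, s4}; Z2 = {s4}; fixed.
Sat(AG ¬ack) = {s4}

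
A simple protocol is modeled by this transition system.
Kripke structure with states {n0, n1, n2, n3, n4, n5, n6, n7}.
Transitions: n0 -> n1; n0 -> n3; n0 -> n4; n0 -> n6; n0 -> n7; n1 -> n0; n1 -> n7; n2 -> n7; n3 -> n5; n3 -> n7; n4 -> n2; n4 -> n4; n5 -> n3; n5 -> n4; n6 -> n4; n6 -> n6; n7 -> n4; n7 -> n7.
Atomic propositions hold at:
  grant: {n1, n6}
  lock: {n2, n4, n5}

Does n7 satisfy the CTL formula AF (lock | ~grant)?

Yes

Sat(~grant) = {n0, n2, n3, n4, n5, n7}
Sat(lock | ~grant) = {n0, n2, n3, n4, n5, n7}
AF (lock | ~grant): least fixpoint, start Z0 = {n0, n2, n3, n4, n5, n7}, add states with every successor in Z. Z1 = {n0, n1, n2, n3, n4, n5, n7}; fixed.
Sat(AF (lock | ~grant)) = {n0, n1, n2, n3, n4, n5, n7}
n7 ∈ Sat(AF (lock | ~grant)) = {n0, n1, n2, n3, n4, n5, n7}, so the formula holds at n7.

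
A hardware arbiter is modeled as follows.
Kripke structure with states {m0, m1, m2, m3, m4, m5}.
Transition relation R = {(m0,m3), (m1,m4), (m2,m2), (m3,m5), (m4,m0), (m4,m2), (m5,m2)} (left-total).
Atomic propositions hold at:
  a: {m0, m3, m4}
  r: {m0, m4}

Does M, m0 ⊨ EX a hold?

Yes

Sat(EX a) = {s : some successor in {m0, m3, m4}} = {m0, m1, m4}
m0 ∈ Sat(EX a) = {m0, m1, m4}, so the formula holds at m0.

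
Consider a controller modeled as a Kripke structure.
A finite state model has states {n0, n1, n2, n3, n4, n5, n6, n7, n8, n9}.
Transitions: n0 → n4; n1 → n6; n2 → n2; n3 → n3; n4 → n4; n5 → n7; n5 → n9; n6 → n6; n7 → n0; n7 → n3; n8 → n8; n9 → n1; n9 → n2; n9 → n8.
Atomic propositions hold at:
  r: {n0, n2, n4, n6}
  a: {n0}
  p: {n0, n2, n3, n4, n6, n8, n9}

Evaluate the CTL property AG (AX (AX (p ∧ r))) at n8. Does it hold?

Sat(p ∧ r) = {n0, n2, n4, n6}
Sat(AX (p ∧ r)) = {s : every successor in {n0, n2, n4, n6}} = {n0, n1, n2, n4, n6}
Sat(AX (AX (p ∧ r))) = {s : every successor in {n0, n1, n2, n4, n6}} = {n0, n1, n2, n4, n6}
AG (AX (AX (p ∧ r))): greatest fixpoint, start Z0 = {n0, n1, n2, n4, n6}, keep only states in Sat with every successor in Z. Already a fixed point.
Sat(AG (AX (AX (p ∧ r)))) = {n0, n1, n2, n4, n6}
n8 ∉ Sat(AG (AX (AX (p ∧ r)))) = {n0, n1, n2, n4, n6}, so the formula does not hold at n8.

No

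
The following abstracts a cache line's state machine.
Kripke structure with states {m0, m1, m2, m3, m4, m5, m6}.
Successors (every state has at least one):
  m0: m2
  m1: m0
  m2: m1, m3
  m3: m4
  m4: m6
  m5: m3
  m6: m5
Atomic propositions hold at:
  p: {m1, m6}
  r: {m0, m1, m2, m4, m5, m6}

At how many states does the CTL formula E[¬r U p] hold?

2

Sat(¬r) = {m3}
E[¬r U p]: least fixpoint, start Z0 = Sat(p) = {m1, m6}, add states in Sat(¬r) with some successor in Z. Already a fixed point.
Sat(E[¬r U p]) = {m1, m6}
|Sat(E[¬r U p])| = |{m1, m6}| = 2.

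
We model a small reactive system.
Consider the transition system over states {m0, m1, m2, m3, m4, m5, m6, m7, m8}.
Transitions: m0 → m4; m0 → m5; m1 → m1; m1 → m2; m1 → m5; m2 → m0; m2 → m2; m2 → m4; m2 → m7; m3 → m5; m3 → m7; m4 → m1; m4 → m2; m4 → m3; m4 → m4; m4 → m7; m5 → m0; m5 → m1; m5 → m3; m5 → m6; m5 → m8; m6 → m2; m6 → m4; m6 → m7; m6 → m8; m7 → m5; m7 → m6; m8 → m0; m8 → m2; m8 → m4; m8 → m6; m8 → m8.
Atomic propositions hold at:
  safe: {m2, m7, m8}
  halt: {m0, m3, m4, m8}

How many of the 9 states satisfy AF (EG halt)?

EG halt: greatest fixpoint, start Z0 = {m0, m3, m4, m8}, keep only states in Sat with some successor in Z. Z1 = {m0, m4, m8}; fixed.
Sat(EG halt) = {m0, m4, m8}
AF (EG halt): least fixpoint, start Z0 = {m0, m4, m8}, add states with every successor in Z. Already a fixed point.
Sat(AF (EG halt)) = {m0, m4, m8}
|Sat(AF (EG halt))| = |{m0, m4, m8}| = 3.

3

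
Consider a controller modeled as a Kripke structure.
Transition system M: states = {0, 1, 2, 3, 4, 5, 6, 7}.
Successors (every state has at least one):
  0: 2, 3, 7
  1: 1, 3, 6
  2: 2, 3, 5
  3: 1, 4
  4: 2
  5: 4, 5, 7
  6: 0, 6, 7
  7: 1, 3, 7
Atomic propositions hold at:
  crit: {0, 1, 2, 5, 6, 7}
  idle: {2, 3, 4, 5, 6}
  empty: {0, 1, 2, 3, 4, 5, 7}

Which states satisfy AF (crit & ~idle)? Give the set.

{0, 1, 7}

Sat(~idle) = {0, 1, 7}
Sat(crit & ~idle) = {0, 1, 7}
AF (crit & ~idle): least fixpoint, start Z0 = {0, 1, 7}, add states with every successor in Z. Already a fixed point.
Sat(AF (crit & ~idle)) = {0, 1, 7}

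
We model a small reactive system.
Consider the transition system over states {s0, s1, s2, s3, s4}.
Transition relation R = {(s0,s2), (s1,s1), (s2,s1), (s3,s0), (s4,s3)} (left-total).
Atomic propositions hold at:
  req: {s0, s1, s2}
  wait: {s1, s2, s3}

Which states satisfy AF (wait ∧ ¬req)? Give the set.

Sat(¬req) = {s3, s4}
Sat(wait ∧ ¬req) = {s3}
AF (wait ∧ ¬req): least fixpoint, start Z0 = {s3}, add states with every successor in Z. Z1 = {s3, s4}; fixed.
Sat(AF (wait ∧ ¬req)) = {s3, s4}

{s3, s4}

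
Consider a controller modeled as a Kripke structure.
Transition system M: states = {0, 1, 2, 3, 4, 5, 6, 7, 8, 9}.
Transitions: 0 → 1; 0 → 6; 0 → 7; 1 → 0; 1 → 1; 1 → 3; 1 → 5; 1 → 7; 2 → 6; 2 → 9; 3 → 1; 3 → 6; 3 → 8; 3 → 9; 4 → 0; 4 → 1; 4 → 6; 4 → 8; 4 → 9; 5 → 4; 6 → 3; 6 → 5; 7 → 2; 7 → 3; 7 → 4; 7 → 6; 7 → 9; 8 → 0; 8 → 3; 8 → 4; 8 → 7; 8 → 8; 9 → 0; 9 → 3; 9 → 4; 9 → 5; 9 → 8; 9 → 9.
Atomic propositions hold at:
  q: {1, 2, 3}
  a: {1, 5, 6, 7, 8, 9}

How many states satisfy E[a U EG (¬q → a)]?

Sat(¬q) = {0, 4, 5, 6, 7, 8, 9}
Sat(¬q → a) = {1, 2, 3, 5, 6, 7, 8, 9}
EG (¬q → a): greatest fixpoint, start Z0 = {1, 2, 3, 5, 6, 7, 8, 9}, keep only states in Sat with some successor in Z. Z1 = {1, 2, 3, 6, 7, 8, 9}; fixed.
Sat(EG (¬q → a)) = {1, 2, 3, 6, 7, 8, 9}
E[a U EG (¬q → a)]: least fixpoint, start Z0 = Sat(EG (¬q → a)) = {1, 2, 3, 6, 7, 8, 9}, add states in Sat(a) with some successor in Z. Already a fixed point.
Sat(E[a U EG (¬q → a)]) = {1, 2, 3, 6, 7, 8, 9}
|Sat(E[a U EG (¬q → a)])| = |{1, 2, 3, 6, 7, 8, 9}| = 7.

7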